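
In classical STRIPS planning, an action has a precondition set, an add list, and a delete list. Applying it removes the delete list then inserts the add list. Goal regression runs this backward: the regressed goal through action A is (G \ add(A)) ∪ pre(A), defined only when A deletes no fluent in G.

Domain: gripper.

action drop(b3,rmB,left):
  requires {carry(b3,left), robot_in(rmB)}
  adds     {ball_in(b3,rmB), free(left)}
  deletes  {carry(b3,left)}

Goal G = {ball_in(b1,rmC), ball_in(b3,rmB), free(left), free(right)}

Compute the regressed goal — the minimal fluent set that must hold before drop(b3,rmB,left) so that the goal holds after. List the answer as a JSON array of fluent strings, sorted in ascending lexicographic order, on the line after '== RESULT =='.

Compute (G \ add) ∪ pre:
  G ∩ del = {}  (empty — regression defined)
  G \ add = {ball_in(b1,rmC), ball_in(b3,rmB), free(left), free(right)} \ {ball_in(b3,rmB), free(left)} = {ball_in(b1,rmC), free(right)}
  ∪ pre   = {ball_in(b1,rmC), free(right)} ∪ {carry(b3,left), robot_in(rmB)}
          = {ball_in(b1,rmC), carry(b3,left), free(right), robot_in(rmB)}

== RESULT ==
["ball_in(b1,rmC)", "carry(b3,left)", "free(right)", "robot_in(rmB)"]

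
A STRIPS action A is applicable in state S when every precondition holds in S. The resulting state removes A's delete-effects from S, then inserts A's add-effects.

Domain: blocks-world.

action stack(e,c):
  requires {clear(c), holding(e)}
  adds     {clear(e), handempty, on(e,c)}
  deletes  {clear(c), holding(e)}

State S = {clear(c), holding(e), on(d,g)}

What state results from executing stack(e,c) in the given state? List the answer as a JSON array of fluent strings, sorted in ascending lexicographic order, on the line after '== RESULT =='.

Progress:
  pre ⊆ S: {clear(c), holding(e)} ⊆ S  — applicable
  S \ del = {on(d,g)}
  ∪ add   = {clear(e), handempty, on(d,g), on(e,c)}

== RESULT ==
["clear(e)", "handempty", "on(d,g)", "on(e,c)"]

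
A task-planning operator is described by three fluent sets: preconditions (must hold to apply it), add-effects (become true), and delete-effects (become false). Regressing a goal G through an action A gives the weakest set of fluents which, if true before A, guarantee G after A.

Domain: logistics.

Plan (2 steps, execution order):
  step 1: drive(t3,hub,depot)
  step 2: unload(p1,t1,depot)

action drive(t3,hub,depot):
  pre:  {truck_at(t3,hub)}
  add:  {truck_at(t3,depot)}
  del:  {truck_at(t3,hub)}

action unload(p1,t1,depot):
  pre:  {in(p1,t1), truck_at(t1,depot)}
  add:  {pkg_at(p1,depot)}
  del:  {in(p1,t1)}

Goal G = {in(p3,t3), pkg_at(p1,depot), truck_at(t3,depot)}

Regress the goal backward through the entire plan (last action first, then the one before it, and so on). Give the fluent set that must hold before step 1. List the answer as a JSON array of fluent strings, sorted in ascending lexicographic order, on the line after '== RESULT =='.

Regress step by step:
  through step 2 (unload(p1,t1,depot)): drop {pkg_at(p1,depot)}, keep {in(p3,t3), truck_at(t3,depot)}, require {in(p1,t1), truck_at(t1,depot)}
    → {in(p1,t1), in(p3,t3), truck_at(t1,depot), truck_at(t3,depot)}
  through step 1 (drive(t3,hub,depot)): drop {truck_at(t3,depot)}, keep {in(p1,t1), in(p3,t3), truck_at(t1,depot)}, require {truck_at(t3,hub)}
    → {in(p1,t1), in(p3,t3), truck_at(t1,depot), truck_at(t3,hub)}

== RESULT ==
["in(p1,t1)", "in(p3,t3)", "truck_at(t1,depot)", "truck_at(t3,hub)"]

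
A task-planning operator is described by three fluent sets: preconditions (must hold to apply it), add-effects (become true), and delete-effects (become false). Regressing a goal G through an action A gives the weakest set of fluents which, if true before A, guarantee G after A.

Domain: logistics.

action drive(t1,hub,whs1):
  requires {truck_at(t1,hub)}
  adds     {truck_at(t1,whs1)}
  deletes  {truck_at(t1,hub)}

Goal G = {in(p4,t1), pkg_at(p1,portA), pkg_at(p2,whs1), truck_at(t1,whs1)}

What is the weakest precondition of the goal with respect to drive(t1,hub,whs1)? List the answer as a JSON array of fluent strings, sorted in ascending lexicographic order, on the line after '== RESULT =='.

Regress:
  G ∩ del = {}  (empty — regression defined)
  G \ add = {in(p4,t1), pkg_at(p1,portA), pkg_at(p2,whs1), truck_at(t1,whs1)} \ {truck_at(t1,whs1)} = {in(p4,t1), pkg_at(p1,portA), pkg_at(p2,whs1)}
  ∪ pre   = {in(p4,t1), pkg_at(p1,portA), pkg_at(p2,whs1)} ∪ {truck_at(t1,hub)}
          = {in(p4,t1), pkg_at(p1,portA), pkg_at(p2,whs1), truck_at(t1,hub)}

== RESULT ==
["in(p4,t1)", "pkg_at(p1,portA)", "pkg_at(p2,whs1)", "truck_at(t1,hub)"]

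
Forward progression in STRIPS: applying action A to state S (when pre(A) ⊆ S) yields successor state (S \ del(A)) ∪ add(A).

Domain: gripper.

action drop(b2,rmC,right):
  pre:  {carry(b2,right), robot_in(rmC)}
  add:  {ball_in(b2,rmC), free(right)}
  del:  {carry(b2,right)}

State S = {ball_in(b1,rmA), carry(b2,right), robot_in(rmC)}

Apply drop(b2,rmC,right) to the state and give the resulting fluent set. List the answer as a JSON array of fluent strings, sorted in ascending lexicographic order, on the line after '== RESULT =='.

Compute (S \ del) ∪ add:
  pre ⊆ S: {carry(b2,right), robot_in(rmC)} ⊆ S  — applicable
  S \ del = {ball_in(b1,rmA), robot_in(rmC)}
  ∪ add   = {ball_in(b1,rmA), ball_in(b2,rmC), free(right), robot_in(rmC)}

== RESULT ==
["ball_in(b1,rmA)", "ball_in(b2,rmC)", "free(right)", "robot_in(rmC)"]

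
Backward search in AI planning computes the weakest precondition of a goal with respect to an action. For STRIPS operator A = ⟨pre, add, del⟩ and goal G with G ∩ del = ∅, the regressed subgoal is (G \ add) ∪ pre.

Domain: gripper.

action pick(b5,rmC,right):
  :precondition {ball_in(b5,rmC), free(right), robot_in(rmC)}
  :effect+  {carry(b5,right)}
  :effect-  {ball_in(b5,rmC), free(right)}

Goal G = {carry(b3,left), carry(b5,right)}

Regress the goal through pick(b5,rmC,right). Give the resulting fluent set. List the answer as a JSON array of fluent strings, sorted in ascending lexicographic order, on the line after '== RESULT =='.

Compute (G \ add) ∪ pre:
  G ∩ del = {}  (empty — regression defined)
  G \ add = {carry(b3,left), carry(b5,right)} \ {carry(b5,right)} = {carry(b3,left)}
  ∪ pre   = {carry(b3,left)} ∪ {ball_in(b5,rmC), free(right), robot_in(rmC)}
          = {ball_in(b5,rmC), carry(b3,left), free(right), robot_in(rmC)}

== RESULT ==
["ball_in(b5,rmC)", "carry(b3,left)", "free(right)", "robot_in(rmC)"]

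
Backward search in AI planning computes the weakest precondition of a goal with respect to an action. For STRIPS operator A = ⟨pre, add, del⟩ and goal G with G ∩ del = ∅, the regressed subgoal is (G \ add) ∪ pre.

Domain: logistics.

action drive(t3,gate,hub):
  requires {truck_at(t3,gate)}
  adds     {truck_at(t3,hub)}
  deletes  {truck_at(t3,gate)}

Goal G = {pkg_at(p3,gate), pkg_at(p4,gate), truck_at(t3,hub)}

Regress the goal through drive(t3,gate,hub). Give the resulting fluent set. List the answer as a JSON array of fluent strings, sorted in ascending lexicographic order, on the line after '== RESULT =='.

Regress:
  G ∩ del = {}  (empty — regression defined)
  G \ add = {pkg_at(p3,gate), pkg_at(p4,gate), truck_at(t3,hub)} \ {truck_at(t3,hub)} = {pkg_at(p3,gate), pkg_at(p4,gate)}
  ∪ pre   = {pkg_at(p3,gate), pkg_at(p4,gate)} ∪ {truck_at(t3,gate)}
          = {pkg_at(p3,gate), pkg_at(p4,gate), truck_at(t3,gate)}

== RESULT ==
["pkg_at(p3,gate)", "pkg_at(p4,gate)", "truck_at(t3,gate)"]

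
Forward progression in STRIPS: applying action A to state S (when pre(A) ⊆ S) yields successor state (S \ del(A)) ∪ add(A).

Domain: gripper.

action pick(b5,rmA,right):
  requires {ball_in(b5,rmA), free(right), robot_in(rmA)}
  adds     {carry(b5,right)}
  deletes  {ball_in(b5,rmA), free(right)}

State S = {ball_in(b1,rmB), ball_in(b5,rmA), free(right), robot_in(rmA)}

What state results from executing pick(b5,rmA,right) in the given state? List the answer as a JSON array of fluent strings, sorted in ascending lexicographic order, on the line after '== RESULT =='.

Compute (S \ del) ∪ add:
  pre ⊆ S: {ball_in(b5,rmA), free(right), robot_in(rmA)} ⊆ S  — applicable
  S \ del = {ball_in(b1,rmB), robot_in(rmA)}
  ∪ add   = {ball_in(b1,rmB), carry(b5,right), robot_in(rmA)}

== RESULT ==
["ball_in(b1,rmB)", "carry(b5,right)", "robot_in(rmA)"]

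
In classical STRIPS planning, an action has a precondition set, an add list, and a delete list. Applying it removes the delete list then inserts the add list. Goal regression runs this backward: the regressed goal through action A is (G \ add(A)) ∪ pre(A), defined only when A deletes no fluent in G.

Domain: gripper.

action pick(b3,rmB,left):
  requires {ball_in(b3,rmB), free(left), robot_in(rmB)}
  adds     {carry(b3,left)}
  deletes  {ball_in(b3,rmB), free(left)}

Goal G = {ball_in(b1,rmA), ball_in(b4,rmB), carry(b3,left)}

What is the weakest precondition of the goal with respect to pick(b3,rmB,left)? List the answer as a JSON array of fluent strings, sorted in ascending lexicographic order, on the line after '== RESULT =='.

Compute (G \ add) ∪ pre:
  G ∩ del = {}  (empty — regression defined)
  G \ add = {ball_in(b1,rmA), ball_in(b4,rmB), carry(b3,left)} \ {carry(b3,left)} = {ball_in(b1,rmA), ball_in(b4,rmB)}
  ∪ pre   = {ball_in(b1,rmA), ball_in(b4,rmB)} ∪ {ball_in(b3,rmB), free(left), robot_in(rmB)}
          = {ball_in(b1,rmA), ball_in(b3,rmB), ball_in(b4,rmB), free(left), robot_in(rmB)}

== RESULT ==
["ball_in(b1,rmA)", "ball_in(b3,rmB)", "ball_in(b4,rmB)", "free(left)", "robot_in(rmB)"]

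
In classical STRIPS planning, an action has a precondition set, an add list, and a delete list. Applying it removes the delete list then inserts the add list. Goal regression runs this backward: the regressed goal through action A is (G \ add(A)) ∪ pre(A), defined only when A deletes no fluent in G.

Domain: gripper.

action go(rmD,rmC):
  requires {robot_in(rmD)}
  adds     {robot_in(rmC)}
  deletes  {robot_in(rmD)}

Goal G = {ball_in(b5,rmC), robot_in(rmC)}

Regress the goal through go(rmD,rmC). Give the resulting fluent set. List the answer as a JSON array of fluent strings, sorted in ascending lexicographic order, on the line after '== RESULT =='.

Regress:
  G ∩ del = {}  (empty — regression defined)
  G \ add = {ball_in(b5,rmC), robot_in(rmC)} \ {robot_in(rmC)} = {ball_in(b5,rmC)}
  ∪ pre   = {ball_in(b5,rmC)} ∪ {robot_in(rmD)}
          = {ball_in(b5,rmC), robot_in(rmD)}

== RESULT ==
["ball_in(b5,rmC)", "robot_in(rmD)"]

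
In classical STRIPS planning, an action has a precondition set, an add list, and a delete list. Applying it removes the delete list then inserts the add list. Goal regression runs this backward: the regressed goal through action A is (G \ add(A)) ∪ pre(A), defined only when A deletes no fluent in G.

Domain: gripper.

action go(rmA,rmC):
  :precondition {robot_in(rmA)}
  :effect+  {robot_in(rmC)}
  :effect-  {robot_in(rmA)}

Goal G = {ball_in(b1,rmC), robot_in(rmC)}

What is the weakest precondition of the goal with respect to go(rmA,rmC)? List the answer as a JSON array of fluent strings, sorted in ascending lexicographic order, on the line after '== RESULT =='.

Compute (G \ add) ∪ pre:
  G ∩ del = {}  (empty — regression defined)
  G \ add = {ball_in(b1,rmC), robot_in(rmC)} \ {robot_in(rmC)} = {ball_in(b1,rmC)}
  ∪ pre   = {ball_in(b1,rmC)} ∪ {robot_in(rmA)}
          = {ball_in(b1,rmC), robot_in(rmA)}

== RESULT ==
["ball_in(b1,rmC)", "robot_in(rmA)"]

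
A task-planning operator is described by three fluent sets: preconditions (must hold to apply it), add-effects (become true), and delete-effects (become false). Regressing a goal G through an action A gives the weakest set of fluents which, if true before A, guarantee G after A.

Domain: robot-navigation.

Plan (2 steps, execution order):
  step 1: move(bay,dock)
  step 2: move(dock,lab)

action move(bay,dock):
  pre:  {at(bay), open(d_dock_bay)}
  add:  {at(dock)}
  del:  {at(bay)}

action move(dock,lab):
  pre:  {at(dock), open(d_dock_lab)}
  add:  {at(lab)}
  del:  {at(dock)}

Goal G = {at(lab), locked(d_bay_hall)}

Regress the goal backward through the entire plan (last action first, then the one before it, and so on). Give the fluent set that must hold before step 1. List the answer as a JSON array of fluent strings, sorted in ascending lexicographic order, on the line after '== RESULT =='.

Regress step by step:
  through step 2 (move(dock,lab)): drop {at(lab)}, keep {locked(d_bay_hall)}, require {at(dock), open(d_dock_lab)}
    → {at(dock), locked(d_bay_hall), open(d_dock_lab)}
  through step 1 (move(bay,dock)): drop {at(dock)}, keep {locked(d_bay_hall), open(d_dock_lab)}, require {at(bay), open(d_dock_bay)}
    → {at(bay), locked(d_bay_hall), open(d_dock_bay), open(d_dock_lab)}

== RESULT ==
["at(bay)", "locked(d_bay_hall)", "open(d_dock_bay)", "open(d_dock_lab)"]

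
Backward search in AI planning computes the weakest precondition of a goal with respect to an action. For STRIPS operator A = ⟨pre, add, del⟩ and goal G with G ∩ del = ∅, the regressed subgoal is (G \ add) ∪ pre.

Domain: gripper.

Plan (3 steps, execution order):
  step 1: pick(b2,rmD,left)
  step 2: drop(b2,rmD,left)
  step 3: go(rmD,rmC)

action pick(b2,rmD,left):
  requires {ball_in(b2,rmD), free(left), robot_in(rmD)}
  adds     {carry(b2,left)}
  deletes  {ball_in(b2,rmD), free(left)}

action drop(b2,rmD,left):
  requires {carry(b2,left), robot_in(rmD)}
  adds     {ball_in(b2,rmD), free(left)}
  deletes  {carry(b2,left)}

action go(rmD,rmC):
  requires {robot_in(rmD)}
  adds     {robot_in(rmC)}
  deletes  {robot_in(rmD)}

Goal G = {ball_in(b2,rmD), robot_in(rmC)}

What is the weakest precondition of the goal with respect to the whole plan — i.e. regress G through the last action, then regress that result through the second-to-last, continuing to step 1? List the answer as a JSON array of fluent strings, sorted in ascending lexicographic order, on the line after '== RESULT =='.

Regress step by step:
  through step 3 (go(rmD,rmC)): drop {robot_in(rmC)}, keep {ball_in(b2,rmD)}, require {robot_in(rmD)}
    → {ball_in(b2,rmD), robot_in(rmD)}
  through step 2 (drop(b2,rmD,left)): drop {ball_in(b2,rmD)}, keep {robot_in(rmD)}, require {carry(b2,left), robot_in(rmD)}
    → {carry(b2,left), robot_in(rmD)}
  through step 1 (pick(b2,rmD,left)): drop {carry(b2,left)}, keep {robot_in(rmD)}, require {ball_in(b2,rmD), free(left), robot_in(rmD)}
    → {ball_in(b2,rmD), free(left), robot_in(rmD)}

== RESULT ==
["ball_in(b2,rmD)", "free(left)", "robot_in(rmD)"]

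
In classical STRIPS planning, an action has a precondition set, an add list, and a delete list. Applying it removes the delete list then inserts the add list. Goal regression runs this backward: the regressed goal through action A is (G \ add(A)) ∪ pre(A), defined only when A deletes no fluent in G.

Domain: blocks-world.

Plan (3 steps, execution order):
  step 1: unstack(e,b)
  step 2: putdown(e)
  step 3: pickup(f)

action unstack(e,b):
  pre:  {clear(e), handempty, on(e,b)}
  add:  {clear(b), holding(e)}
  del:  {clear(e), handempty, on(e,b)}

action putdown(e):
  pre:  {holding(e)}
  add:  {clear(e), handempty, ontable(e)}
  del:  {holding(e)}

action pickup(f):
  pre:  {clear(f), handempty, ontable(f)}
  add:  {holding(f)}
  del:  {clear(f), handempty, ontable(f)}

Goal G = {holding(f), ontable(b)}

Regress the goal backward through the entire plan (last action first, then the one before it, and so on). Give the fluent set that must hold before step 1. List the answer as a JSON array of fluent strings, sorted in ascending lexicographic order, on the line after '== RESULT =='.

Regress step by step:
  through step 3 (pickup(f)): drop {holding(f)}, keep {ontable(b)}, require {clear(f), handempty, ontable(f)}
    → {clear(f), handempty, ontable(b), ontable(f)}
  through step 2 (putdown(e)): drop {handempty}, keep {clear(f), ontable(b), ontable(f)}, require {holding(e)}
    → {clear(f), holding(e), ontable(b), ontable(f)}
  through step 1 (unstack(e,b)): drop {holding(e)}, keep {clear(f), ontable(b), ontable(f)}, require {clear(e), handempty, on(e,b)}
    → {clear(e), clear(f), handempty, on(e,b), ontable(b), ontable(f)}

== RESULT ==
["clear(e)", "clear(f)", "handempty", "on(e,b)", "ontable(b)", "ontable(f)"]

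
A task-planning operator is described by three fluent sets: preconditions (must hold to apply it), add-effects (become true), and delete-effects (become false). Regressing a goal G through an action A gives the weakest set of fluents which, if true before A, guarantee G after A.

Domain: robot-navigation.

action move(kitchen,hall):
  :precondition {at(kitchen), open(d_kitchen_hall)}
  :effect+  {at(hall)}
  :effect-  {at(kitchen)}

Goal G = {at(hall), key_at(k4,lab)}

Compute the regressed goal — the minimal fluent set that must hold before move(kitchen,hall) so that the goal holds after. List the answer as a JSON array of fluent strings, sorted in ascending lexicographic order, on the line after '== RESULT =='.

Regress:
  G ∩ del = {}  (empty — regression defined)
  G \ add = {at(hall), key_at(k4,lab)} \ {at(hall)} = {key_at(k4,lab)}
  ∪ pre   = {key_at(k4,lab)} ∪ {at(kitchen), open(d_kitchen_hall)}
          = {at(kitchen), key_at(k4,lab), open(d_kitchen_hall)}

== RESULT ==
["at(kitchen)", "key_at(k4,lab)", "open(d_kitchen_hall)"]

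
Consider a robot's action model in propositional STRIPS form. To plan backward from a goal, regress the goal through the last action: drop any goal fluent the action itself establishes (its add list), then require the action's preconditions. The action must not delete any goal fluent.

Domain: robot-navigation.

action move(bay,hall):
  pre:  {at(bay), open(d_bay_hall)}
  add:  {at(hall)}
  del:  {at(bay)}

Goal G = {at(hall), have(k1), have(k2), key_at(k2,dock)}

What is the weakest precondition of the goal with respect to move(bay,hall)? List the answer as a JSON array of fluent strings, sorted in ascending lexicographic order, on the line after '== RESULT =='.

Regress:
  G ∩ del = {}  (empty — regression defined)
  G \ add = {at(hall), have(k1), have(k2), key_at(k2,dock)} \ {at(hall)} = {have(k1), have(k2), key_at(k2,dock)}
  ∪ pre   = {have(k1), have(k2), key_at(k2,dock)} ∪ {at(bay), open(d_bay_hall)}
          = {at(bay), have(k1), have(k2), key_at(k2,dock), open(d_bay_hall)}

== RESULT ==
["at(bay)", "have(k1)", "have(k2)", "key_at(k2,dock)", "open(d_bay_hall)"]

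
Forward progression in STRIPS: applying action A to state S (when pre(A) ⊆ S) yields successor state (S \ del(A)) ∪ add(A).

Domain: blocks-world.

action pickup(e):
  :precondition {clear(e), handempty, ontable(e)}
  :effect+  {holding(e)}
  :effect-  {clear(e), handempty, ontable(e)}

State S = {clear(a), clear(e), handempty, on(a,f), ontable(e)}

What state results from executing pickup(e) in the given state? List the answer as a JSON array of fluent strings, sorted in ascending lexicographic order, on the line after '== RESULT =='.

Progress:
  pre ⊆ S: {clear(e), handempty, ontable(e)} ⊆ S  — applicable
  S \ del = {clear(a), on(a,f)}
  ∪ add   = {clear(a), holding(e), on(a,f)}

== RESULT ==
["clear(a)", "holding(e)", "on(a,f)"]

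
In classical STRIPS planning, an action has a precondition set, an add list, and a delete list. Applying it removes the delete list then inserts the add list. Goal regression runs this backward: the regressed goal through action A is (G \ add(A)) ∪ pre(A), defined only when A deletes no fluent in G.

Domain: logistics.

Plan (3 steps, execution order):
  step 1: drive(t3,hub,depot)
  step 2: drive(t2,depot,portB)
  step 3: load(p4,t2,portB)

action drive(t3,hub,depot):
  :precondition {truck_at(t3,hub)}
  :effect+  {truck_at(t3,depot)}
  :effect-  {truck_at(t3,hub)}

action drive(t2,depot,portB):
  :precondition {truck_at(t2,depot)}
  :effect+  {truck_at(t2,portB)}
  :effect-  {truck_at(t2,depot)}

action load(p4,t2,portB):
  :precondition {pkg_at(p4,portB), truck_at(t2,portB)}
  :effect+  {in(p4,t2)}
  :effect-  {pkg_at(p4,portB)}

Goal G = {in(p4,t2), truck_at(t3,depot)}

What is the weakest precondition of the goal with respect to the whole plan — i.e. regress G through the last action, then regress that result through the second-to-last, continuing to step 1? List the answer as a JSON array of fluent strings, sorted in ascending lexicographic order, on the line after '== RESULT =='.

Work backward from the goal:
  through step 3 (load(p4,t2,portB)): drop {in(p4,t2)}, keep {truck_at(t3,depot)}, require {pkg_at(p4,portB), truck_at(t2,portB)}
    → {pkg_at(p4,portB), truck_at(t2,portB), truck_at(t3,depot)}
  through step 2 (drive(t2,depot,portB)): drop {truck_at(t2,portB)}, keep {pkg_at(p4,portB), truck_at(t3,depot)}, require {truck_at(t2,depot)}
    → {pkg_at(p4,portB), truck_at(t2,depot), truck_at(t3,depot)}
  through step 1 (drive(t3,hub,depot)): drop {truck_at(t3,depot)}, keep {pkg_at(p4,portB), truck_at(t2,depot)}, require {truck_at(t3,hub)}
    → {pkg_at(p4,portB), truck_at(t2,depot), truck_at(t3,hub)}

== RESULT ==
["pkg_at(p4,portB)", "truck_at(t2,depot)", "truck_at(t3,hub)"]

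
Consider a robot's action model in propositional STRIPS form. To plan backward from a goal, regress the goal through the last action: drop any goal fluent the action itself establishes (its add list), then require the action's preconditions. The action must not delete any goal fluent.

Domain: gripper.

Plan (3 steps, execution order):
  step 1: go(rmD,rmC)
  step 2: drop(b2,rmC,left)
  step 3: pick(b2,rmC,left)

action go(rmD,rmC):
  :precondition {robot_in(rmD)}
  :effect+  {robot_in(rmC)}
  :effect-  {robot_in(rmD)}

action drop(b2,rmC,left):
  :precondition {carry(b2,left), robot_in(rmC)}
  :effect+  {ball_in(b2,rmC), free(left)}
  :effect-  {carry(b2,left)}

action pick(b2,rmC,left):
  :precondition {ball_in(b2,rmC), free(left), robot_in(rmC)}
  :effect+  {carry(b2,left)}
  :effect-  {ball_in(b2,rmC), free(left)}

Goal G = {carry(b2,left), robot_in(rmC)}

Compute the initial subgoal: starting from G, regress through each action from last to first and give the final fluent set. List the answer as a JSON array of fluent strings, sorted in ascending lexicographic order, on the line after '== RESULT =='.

Work backward from the goal:
  through step 3 (pick(b2,rmC,left)): drop {carry(b2,left)}, keep {robot_in(rmC)}, require {ball_in(b2,rmC), free(left), robot_in(rmC)}
    → {ball_in(b2,rmC), free(left), robot_in(rmC)}
  through step 2 (drop(b2,rmC,left)): drop {ball_in(b2,rmC), free(left)}, keep {robot_in(rmC)}, require {carry(b2,left), robot_in(rmC)}
    → {carry(b2,left), robot_in(rmC)}
  through step 1 (go(rmD,rmC)): drop {robot_in(rmC)}, keep {carry(b2,left)}, require {robot_in(rmD)}
    → {carry(b2,left), robot_in(rmD)}

== RESULT ==
["carry(b2,left)", "robot_in(rmD)"]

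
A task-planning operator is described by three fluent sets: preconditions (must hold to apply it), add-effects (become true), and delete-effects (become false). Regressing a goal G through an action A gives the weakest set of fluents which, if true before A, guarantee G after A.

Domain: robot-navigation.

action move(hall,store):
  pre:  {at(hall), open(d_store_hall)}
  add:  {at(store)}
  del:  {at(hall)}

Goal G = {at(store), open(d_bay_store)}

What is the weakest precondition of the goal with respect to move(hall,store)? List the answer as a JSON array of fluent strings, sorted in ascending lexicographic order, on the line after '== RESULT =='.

Compute (G \ add) ∪ pre:
  G ∩ del = {}  (empty — regression defined)
  G \ add = {at(store), open(d_bay_store)} \ {at(store)} = {open(d_bay_store)}
  ∪ pre   = {open(d_bay_store)} ∪ {at(hall), open(d_store_hall)}
          = {at(hall), open(d_bay_store), open(d_store_hall)}

== RESULT ==
["at(hall)", "open(d_bay_store)", "open(d_store_hall)"]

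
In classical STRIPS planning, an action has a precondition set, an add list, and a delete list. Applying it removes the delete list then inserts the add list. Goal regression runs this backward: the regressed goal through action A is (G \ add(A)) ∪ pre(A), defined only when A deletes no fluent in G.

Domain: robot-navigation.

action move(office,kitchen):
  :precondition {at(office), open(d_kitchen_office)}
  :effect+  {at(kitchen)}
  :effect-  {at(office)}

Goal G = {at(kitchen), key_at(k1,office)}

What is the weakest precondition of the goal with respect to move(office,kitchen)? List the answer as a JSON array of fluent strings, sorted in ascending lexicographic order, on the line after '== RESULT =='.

Compute (G \ add) ∪ pre:
  G ∩ del = {}  (empty — regression defined)
  G \ add = {at(kitchen), key_at(k1,office)} \ {at(kitchen)} = {key_at(k1,office)}
  ∪ pre   = {key_at(k1,office)} ∪ {at(office), open(d_kitchen_office)}
          = {at(office), key_at(k1,office), open(d_kitchen_office)}

== RESULT ==
["at(office)", "key_at(k1,office)", "open(d_kitchen_office)"]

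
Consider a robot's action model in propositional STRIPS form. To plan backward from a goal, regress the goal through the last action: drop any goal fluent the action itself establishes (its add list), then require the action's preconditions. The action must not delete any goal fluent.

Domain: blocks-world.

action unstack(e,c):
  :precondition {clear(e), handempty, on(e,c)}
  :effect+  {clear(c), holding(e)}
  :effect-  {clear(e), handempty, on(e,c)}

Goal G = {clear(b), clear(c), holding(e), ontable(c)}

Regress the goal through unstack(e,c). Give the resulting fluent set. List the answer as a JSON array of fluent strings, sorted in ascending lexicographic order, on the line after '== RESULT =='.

Regress:
  G ∩ del = {}  (empty — regression defined)
  G \ add = {clear(b), clear(c), holding(e), ontable(c)} \ {clear(c), holding(e)} = {clear(b), ontable(c)}
  ∪ pre   = {clear(b), ontable(c)} ∪ {clear(e), handempty, on(e,c)}
          = {clear(b), clear(e), handempty, on(e,c), ontable(c)}

== RESULT ==
["clear(b)", "clear(e)", "handempty", "on(e,c)", "ontable(c)"]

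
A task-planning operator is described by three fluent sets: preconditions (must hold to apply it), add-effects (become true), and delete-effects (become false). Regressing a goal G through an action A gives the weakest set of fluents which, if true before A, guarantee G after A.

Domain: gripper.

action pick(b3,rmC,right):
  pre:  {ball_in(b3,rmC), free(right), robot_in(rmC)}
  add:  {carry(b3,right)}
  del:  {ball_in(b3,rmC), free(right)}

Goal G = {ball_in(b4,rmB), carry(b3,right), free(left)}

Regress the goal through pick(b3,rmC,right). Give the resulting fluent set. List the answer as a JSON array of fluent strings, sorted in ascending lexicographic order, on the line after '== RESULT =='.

Compute (G \ add) ∪ pre:
  G ∩ del = {}  (empty — regression defined)
  G \ add = {ball_in(b4,rmB), carry(b3,right), free(left)} \ {carry(b3,right)} = {ball_in(b4,rmB), free(left)}
  ∪ pre   = {ball_in(b4,rmB), free(left)} ∪ {ball_in(b3,rmC), free(right), robot_in(rmC)}
          = {ball_in(b3,rmC), ball_in(b4,rmB), free(left), free(right), robot_in(rmC)}

== RESULT ==
["ball_in(b3,rmC)", "ball_in(b4,rmB)", "free(left)", "free(right)", "robot_in(rmC)"]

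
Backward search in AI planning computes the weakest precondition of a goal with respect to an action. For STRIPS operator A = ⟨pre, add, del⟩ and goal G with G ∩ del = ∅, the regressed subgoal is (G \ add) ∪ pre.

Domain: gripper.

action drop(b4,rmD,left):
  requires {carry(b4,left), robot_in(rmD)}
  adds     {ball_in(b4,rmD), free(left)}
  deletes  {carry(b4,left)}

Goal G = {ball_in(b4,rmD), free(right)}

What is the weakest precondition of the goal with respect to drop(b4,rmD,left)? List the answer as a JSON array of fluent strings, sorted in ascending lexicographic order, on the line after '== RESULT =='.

Compute (G \ add) ∪ pre:
  G ∩ del = {}  (empty — regression defined)
  G \ add = {ball_in(b4,rmD), free(right)} \ {ball_in(b4,rmD), free(left)} = {free(right)}
  ∪ pre   = {free(right)} ∪ {carry(b4,left), robot_in(rmD)}
          = {carry(b4,left), free(right), robot_in(rmD)}

== RESULT ==
["carry(b4,left)", "free(right)", "robot_in(rmD)"]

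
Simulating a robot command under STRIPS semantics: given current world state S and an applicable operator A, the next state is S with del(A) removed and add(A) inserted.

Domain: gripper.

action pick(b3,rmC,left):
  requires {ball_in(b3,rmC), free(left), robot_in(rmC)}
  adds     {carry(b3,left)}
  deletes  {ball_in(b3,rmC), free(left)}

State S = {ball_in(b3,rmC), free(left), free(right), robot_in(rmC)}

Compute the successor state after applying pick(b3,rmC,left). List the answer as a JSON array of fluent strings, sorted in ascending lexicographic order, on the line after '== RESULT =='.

Progress:
  pre ⊆ S: {ball_in(b3,rmC), free(left), robot_in(rmC)} ⊆ S  — applicable
  S \ del = {free(right), robot_in(rmC)}
  ∪ add   = {carry(b3,left), free(right), robot_in(rmC)}

== RESULT ==
["carry(b3,left)", "free(right)", "robot_in(rmC)"]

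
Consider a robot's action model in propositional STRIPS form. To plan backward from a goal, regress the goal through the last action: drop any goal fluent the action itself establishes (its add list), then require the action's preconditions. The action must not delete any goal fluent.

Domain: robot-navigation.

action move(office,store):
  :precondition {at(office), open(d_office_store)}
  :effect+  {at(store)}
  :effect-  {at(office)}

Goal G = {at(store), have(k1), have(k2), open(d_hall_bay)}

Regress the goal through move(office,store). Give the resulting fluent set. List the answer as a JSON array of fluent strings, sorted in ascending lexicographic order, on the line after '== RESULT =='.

Compute (G \ add) ∪ pre:
  G ∩ del = {}  (empty — regression defined)
  G \ add = {at(store), have(k1), have(k2), open(d_hall_bay)} \ {at(store)} = {have(k1), have(k2), open(d_hall_bay)}
  ∪ pre   = {have(k1), have(k2), open(d_hall_bay)} ∪ {at(office), open(d_office_store)}
          = {at(office), have(k1), have(k2), open(d_hall_bay), open(d_office_store)}

== RESULT ==
["at(office)", "have(k1)", "have(k2)", "open(d_hall_bay)", "open(d_office_store)"]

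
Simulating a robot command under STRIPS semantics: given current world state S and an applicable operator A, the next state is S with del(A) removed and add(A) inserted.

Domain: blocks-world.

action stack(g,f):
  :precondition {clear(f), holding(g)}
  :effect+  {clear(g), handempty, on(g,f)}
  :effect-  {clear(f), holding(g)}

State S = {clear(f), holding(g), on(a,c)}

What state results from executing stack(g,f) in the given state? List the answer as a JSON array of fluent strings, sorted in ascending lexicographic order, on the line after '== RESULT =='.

Progress:
  pre ⊆ S: {clear(f), holding(g)} ⊆ S  — applicable
  S \ del = {on(a,c)}
  ∪ add   = {clear(g), handempty, on(a,c), on(g,f)}

== RESULT ==
["clear(g)", "handempty", "on(a,c)", "on(g,f)"]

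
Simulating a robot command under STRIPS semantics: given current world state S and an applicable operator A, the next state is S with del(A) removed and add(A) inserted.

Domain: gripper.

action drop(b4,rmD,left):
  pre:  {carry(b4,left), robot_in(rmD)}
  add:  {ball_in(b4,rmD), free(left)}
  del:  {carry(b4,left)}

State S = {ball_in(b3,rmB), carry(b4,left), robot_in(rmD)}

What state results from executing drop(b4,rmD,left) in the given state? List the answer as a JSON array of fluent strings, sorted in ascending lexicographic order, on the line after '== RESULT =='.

Compute (S \ del) ∪ add:
  pre ⊆ S: {carry(b4,left), robot_in(rmD)} ⊆ S  — applicable
  S \ del = {ball_in(b3,rmB), robot_in(rmD)}
  ∪ add   = {ball_in(b3,rmB), ball_in(b4,rmD), free(left), robot_in(rmD)}

== RESULT ==
["ball_in(b3,rmB)", "ball_in(b4,rmD)", "free(left)", "robot_in(rmD)"]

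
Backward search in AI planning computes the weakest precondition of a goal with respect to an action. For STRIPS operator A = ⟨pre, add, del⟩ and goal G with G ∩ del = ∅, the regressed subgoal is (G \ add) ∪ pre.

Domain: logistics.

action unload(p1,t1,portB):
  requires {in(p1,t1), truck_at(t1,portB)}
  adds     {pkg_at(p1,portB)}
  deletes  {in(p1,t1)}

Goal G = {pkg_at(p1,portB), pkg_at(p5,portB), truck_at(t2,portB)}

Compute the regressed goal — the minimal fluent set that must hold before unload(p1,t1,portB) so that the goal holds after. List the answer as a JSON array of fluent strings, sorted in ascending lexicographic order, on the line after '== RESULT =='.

Compute (G \ add) ∪ pre:
  G ∩ del = {}  (empty — regression defined)
  G \ add = {pkg_at(p1,portB), pkg_at(p5,portB), truck_at(t2,portB)} \ {pkg_at(p1,portB)} = {pkg_at(p5,portB), truck_at(t2,portB)}
  ∪ pre   = {pkg_at(p5,portB), truck_at(t2,portB)} ∪ {in(p1,t1), truck_at(t1,portB)}
          = {in(p1,t1), pkg_at(p5,portB), truck_at(t1,portB), truck_at(t2,portB)}

== RESULT ==
["in(p1,t1)", "pkg_at(p5,portB)", "truck_at(t1,portB)", "truck_at(t2,portB)"]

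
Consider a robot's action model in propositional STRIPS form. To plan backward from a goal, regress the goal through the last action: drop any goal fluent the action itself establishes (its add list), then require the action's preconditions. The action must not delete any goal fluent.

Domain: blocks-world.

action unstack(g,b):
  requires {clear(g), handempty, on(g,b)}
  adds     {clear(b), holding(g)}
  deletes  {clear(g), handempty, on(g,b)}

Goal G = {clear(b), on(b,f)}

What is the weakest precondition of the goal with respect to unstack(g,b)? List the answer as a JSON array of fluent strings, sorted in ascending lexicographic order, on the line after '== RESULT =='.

Regress:
  G ∩ del = {}  (empty — regression defined)
  G \ add = {clear(b), on(b,f)} \ {clear(b), holding(g)} = {on(b,f)}
  ∪ pre   = {on(b,f)} ∪ {clear(g), handempty, on(g,b)}
          = {clear(g), handempty, on(b,f), on(g,b)}

== RESULT ==
["clear(g)", "handempty", "on(b,f)", "on(g,b)"]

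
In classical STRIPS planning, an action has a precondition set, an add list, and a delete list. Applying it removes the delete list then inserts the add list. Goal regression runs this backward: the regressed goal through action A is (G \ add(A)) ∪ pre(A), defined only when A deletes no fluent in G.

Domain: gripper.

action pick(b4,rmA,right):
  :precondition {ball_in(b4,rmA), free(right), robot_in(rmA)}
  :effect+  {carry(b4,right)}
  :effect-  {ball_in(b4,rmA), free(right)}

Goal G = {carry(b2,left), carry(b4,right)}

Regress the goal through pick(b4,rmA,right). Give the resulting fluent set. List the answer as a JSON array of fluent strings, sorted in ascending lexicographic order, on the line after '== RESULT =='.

Compute (G \ add) ∪ pre:
  G ∩ del = {}  (empty — regression defined)
  G \ add = {carry(b2,left), carry(b4,right)} \ {carry(b4,right)} = {carry(b2,left)}
  ∪ pre   = {carry(b2,left)} ∪ {ball_in(b4,rmA), free(right), robot_in(rmA)}
          = {ball_in(b4,rmA), carry(b2,left), free(right), robot_in(rmA)}

== RESULT ==
["ball_in(b4,rmA)", "carry(b2,left)", "free(right)", "robot_in(rmA)"]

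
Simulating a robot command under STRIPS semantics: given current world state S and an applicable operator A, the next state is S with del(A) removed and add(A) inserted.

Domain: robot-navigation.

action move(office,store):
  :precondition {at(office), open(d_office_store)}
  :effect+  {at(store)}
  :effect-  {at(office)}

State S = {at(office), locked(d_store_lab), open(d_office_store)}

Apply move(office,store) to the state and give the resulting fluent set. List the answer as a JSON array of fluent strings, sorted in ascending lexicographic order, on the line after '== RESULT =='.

Progress:
  pre ⊆ S: {at(office), open(d_office_store)} ⊆ S  — applicable
  S \ del = {locked(d_store_lab), open(d_office_store)}
  ∪ add   = {at(store), locked(d_store_lab), open(d_office_store)}

== RESULT ==
["at(store)", "locked(d_store_lab)", "open(d_office_store)"]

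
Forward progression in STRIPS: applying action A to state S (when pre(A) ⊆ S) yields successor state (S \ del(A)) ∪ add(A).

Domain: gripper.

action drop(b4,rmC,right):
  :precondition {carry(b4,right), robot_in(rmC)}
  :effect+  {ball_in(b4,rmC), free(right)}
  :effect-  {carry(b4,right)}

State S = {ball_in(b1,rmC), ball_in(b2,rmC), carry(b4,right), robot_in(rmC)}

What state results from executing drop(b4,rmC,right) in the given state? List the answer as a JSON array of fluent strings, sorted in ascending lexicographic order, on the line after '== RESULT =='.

Progress:
  pre ⊆ S: {carry(b4,right), robot_in(rmC)} ⊆ S  — applicable
  S \ del = {ball_in(b1,rmC), ball_in(b2,rmC), robot_in(rmC)}
  ∪ add   = {ball_in(b1,rmC), ball_in(b2,rmC), ball_in(b4,rmC), free(right), robot_in(rmC)}

== RESULT ==
["ball_in(b1,rmC)", "ball_in(b2,rmC)", "ball_in(b4,rmC)", "free(right)", "robot_in(rmC)"]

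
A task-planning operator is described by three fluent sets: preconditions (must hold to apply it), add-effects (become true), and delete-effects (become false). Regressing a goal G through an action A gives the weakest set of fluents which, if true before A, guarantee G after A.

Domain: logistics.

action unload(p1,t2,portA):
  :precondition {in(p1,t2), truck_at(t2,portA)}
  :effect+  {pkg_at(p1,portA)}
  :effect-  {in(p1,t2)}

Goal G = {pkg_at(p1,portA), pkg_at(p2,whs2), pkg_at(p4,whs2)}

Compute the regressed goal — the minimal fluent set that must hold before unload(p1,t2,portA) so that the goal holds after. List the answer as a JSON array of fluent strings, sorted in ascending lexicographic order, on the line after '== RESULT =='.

Regress:
  G ∩ del = {}  (empty — regression defined)
  G \ add = {pkg_at(p1,portA), pkg_at(p2,whs2), pkg_at(p4,whs2)} \ {pkg_at(p1,portA)} = {pkg_at(p2,whs2), pkg_at(p4,whs2)}
  ∪ pre   = {pkg_at(p2,whs2), pkg_at(p4,whs2)} ∪ {in(p1,t2), truck_at(t2,portA)}
          = {in(p1,t2), pkg_at(p2,whs2), pkg_at(p4,whs2), truck_at(t2,portA)}

== RESULT ==
["in(p1,t2)", "pkg_at(p2,whs2)", "pkg_at(p4,whs2)", "truck_at(t2,portA)"]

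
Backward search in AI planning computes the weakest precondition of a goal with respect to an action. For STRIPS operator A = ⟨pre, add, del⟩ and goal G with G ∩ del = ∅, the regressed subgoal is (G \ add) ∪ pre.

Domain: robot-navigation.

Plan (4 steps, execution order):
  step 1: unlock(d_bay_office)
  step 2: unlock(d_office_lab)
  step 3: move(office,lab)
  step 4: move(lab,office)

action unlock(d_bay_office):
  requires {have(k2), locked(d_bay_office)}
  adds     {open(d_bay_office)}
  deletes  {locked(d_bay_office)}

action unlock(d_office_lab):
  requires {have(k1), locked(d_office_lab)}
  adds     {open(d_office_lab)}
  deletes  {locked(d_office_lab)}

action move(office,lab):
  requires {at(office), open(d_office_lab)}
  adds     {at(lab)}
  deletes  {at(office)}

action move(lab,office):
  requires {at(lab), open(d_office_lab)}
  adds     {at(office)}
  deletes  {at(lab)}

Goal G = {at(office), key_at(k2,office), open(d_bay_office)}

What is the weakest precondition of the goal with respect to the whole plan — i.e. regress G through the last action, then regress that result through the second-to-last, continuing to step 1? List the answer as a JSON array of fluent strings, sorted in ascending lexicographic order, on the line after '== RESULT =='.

Work backward from the goal:
  through step 4 (move(lab,office)): drop {at(office)}, keep {key_at(k2,office), open(d_bay_office)}, require {at(lab), open(d_office_lab)}
    → {at(lab), key_at(k2,office), open(d_bay_office), open(d_office_lab)}
  through step 3 (move(office,lab)): drop {at(lab)}, keep {key_at(k2,office), open(d_bay_office), open(d_office_lab)}, require {at(office), open(d_office_lab)}
    → {at(office), key_at(k2,office), open(d_bay_office), open(d_office_lab)}
  through step 2 (unlock(d_office_lab)): drop {open(d_office_lab)}, keep {at(office), key_at(k2,office), open(d_bay_office)}, require {have(k1), locked(d_office_lab)}
    → {at(office), have(k1), key_at(k2,office), locked(d_office_lab), open(d_bay_office)}
  through step 1 (unlock(d_bay_office)): drop {open(d_bay_office)}, keep {at(office), have(k1), key_at(k2,office), locked(d_office_lab)}, require {have(k2), locked(d_bay_office)}
    → {at(office), have(k1), have(k2), key_at(k2,office), locked(d_bay_office), locked(d_office_lab)}

== RESULT ==
["at(office)", "have(k1)", "have(k2)", "key_at(k2,office)", "locked(d_bay_office)", "locked(d_office_lab)"]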